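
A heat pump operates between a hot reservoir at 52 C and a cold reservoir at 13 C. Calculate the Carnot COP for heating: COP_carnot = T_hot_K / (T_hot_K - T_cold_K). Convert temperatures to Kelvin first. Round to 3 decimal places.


Convert to Kelvin:
  T_hot = 52 + 273.15 = 325.15 K
  T_cold = 13 + 273.15 = 286.15 K
Apply Carnot COP formula:
  COP = T_hot_K / (T_hot_K - T_cold_K) = 325.15 / 39.0
  COP = 8.337

8.337


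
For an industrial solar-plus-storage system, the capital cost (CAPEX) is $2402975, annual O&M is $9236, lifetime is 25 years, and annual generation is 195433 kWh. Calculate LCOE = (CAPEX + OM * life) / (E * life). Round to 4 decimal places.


Total cost = CAPEX + OM * lifetime = 2402975 + 9236 * 25 = 2402975 + 230900 = 2633875
Total generation = annual * lifetime = 195433 * 25 = 4885825 kWh
LCOE = 2633875 / 4885825
LCOE = 0.5391 $/kWh

0.5391


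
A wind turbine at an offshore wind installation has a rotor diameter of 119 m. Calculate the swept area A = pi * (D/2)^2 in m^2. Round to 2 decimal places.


Compute the rotor radius:
  r = D / 2 = 119 / 2 = 59.5 m
Calculate swept area:
  A = pi * r^2 = pi * 59.5^2
  A = 11122.02 m^2

11122.02


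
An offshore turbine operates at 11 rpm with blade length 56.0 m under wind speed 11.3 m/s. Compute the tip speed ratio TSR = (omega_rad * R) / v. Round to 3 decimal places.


Convert rotational speed to rad/s:
  omega = 11 * 2 * pi / 60 = 1.1519 rad/s
Compute tip speed:
  v_tip = omega * R = 1.1519 * 56.0 = 64.507 m/s
Tip speed ratio:
  TSR = v_tip / v_wind = 64.507 / 11.3 = 5.709

5.709


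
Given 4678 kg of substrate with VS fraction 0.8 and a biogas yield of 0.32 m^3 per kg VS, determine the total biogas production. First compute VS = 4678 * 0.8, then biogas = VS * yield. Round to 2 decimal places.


Compute volatile solids:
  VS = mass * VS_fraction = 4678 * 0.8 = 3742.4 kg
Calculate biogas volume:
  Biogas = VS * specific_yield = 3742.4 * 0.32
  Biogas = 1197.57 m^3

1197.57


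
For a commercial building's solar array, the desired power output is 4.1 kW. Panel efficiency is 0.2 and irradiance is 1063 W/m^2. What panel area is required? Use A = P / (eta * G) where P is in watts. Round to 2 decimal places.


Convert target power to watts: P = 4.1 * 1000 = 4100.0 W
Compute denominator: eta * G = 0.2 * 1063 = 212.6
Required area A = P / (eta * G) = 4100.0 / 212.6
A = 19.29 m^2

19.29


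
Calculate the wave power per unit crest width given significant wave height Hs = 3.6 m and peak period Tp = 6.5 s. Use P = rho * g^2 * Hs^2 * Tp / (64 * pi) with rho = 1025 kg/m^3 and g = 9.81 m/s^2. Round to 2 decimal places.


Apply wave power formula:
  g^2 = 9.81^2 = 96.2361
  Hs^2 = 3.6^2 = 12.96
  Numerator = rho * g^2 * Hs^2 * Tp = 1025 * 96.2361 * 12.96 * 6.5 = 8309602.29
  Denominator = 64 * pi = 201.0619
  P = 8309602.29 / 201.0619 = 41328.57 W/m

41328.57


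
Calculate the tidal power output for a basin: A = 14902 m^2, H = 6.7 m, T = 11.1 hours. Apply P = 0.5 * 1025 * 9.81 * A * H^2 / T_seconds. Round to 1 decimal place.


Convert period to seconds: T = 11.1 * 3600 = 39960.0 s
H^2 = 6.7^2 = 44.89
P = 0.5 * rho * g * A * H^2 / T
P = 0.5 * 1025 * 9.81 * 14902 * 44.89 / 39960.0
P = 84165.0 W

84165.0


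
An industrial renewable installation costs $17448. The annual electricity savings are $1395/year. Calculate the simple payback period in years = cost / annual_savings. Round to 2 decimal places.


Simple payback period = initial cost / annual savings
Payback = 17448 / 1395
Payback = 12.51 years

12.51


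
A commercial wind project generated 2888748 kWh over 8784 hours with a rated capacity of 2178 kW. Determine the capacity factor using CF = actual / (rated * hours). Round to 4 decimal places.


Capacity factor = actual output / maximum possible output
Maximum possible = rated * hours = 2178 * 8784 = 19131552 kWh
CF = 2888748 / 19131552
CF = 0.1510

0.1510


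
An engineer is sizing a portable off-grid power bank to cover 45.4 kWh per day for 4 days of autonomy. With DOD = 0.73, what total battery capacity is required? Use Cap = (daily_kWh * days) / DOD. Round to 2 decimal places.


Total energy needed = daily * days = 45.4 * 4 = 181.6 kWh
Account for depth of discharge:
  Cap = total_energy / DOD = 181.6 / 0.73
  Cap = 248.77 kWh

248.77


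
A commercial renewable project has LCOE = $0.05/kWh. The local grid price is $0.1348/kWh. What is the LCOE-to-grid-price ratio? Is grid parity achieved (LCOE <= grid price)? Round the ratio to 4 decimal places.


Compare LCOE to grid price:
  LCOE = $0.05/kWh, Grid price = $0.1348/kWh
  Ratio = LCOE / grid_price = 0.05 / 0.1348 = 0.3709
  Grid parity achieved (ratio <= 1)? yes

0.3709


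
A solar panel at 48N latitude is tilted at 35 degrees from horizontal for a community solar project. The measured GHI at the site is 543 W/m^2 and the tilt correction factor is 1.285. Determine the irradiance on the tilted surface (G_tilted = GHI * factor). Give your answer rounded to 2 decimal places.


Identify the given values:
  GHI = 543 W/m^2, tilt correction factor = 1.285
Apply the formula G_tilted = GHI * factor:
  G_tilted = 543 * 1.285
  G_tilted = 697.76 W/m^2

697.76


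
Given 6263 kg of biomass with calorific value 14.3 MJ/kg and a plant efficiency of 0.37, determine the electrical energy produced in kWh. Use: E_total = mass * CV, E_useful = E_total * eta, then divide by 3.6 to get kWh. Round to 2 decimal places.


Total energy = mass * CV = 6263 * 14.3 = 89560.9 MJ
Useful energy = total * eta = 89560.9 * 0.37 = 33137.53 MJ
Convert to kWh: 33137.53 / 3.6
Useful energy = 9204.87 kWh

9204.87


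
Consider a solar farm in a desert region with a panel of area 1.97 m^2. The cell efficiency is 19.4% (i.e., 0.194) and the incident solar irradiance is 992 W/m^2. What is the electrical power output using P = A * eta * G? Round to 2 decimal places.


Use the solar power formula P = A * eta * G.
Given: A = 1.97 m^2, eta = 0.194, G = 992 W/m^2
P = 1.97 * 0.194 * 992
P = 379.12 W

379.12


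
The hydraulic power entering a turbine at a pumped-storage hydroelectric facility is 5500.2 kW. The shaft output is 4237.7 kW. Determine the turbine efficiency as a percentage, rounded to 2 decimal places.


Turbine efficiency = (output power / input power) * 100
eta = (4237.7 / 5500.2) * 100
eta = 77.05%

77.05


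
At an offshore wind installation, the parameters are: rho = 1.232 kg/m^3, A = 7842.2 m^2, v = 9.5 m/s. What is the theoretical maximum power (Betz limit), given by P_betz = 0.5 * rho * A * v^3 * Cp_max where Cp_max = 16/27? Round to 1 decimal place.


The Betz coefficient Cp_max = 16/27 = 0.5926
v^3 = 9.5^3 = 857.375
P_betz = 0.5 * rho * A * v^3 * Cp_max
P_betz = 0.5 * 1.232 * 7842.2 * 857.375 * 0.5926
P_betz = 2454401.8 W

2454401.8


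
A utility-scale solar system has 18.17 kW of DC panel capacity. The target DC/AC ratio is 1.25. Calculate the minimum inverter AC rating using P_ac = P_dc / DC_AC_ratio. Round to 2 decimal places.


The inverter AC capacity is determined by the DC/AC ratio.
Given: P_dc = 18.17 kW, DC/AC ratio = 1.25
P_ac = P_dc / ratio = 18.17 / 1.25
P_ac = 14.54 kW

14.54


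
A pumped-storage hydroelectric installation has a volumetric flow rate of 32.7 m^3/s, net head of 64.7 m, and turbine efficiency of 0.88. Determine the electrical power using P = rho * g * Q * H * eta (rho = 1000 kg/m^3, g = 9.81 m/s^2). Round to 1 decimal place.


Apply the hydropower formula P = rho * g * Q * H * eta
rho * g = 1000 * 9.81 = 9810.0
P = 9810.0 * 32.7 * 64.7 * 0.88
P = 18264328.6 W

18264328.6


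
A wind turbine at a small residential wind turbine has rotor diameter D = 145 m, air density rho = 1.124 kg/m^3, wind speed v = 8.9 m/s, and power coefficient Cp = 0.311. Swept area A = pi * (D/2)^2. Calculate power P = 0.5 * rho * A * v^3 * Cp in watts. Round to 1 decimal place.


Step 1 -- Compute swept area:
  A = pi * (D/2)^2 = pi * (145/2)^2 = 16513.0 m^2
Step 2 -- Apply wind power equation:
  P = 0.5 * rho * A * v^3 * Cp
  v^3 = 8.9^3 = 704.969
  P = 0.5 * 1.124 * 16513.0 * 704.969 * 0.311
  P = 2034663.6 W

2034663.6


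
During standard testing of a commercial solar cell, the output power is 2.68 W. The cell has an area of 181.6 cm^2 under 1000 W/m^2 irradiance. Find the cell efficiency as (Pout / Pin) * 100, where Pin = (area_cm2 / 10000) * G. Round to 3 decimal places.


First compute the input power:
  Pin = area_cm2 / 10000 * G = 181.6 / 10000 * 1000 = 18.16 W
Then compute efficiency:
  Efficiency = (Pout / Pin) * 100 = (2.68 / 18.16) * 100
  Efficiency = 14.758%

14.758


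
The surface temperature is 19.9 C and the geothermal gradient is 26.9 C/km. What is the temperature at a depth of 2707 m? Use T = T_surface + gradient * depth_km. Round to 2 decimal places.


Convert depth to km: 2707 / 1000 = 2.707 km
Temperature increase = gradient * depth_km = 26.9 * 2.707 = 72.82 C
Temperature at depth = T_surface + delta_T = 19.9 + 72.82
T = 92.72 C

92.72


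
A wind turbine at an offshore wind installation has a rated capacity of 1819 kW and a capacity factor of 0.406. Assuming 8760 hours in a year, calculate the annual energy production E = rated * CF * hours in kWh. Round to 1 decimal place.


Annual energy = rated_kW * capacity_factor * hours_per_year
Given: P_rated = 1819 kW, CF = 0.406, hours = 8760
E = 1819 * 0.406 * 8760
E = 6469382.6 kWh

6469382.6


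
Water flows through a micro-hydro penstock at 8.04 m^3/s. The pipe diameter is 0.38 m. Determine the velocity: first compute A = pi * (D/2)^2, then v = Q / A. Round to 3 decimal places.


Compute pipe cross-sectional area:
  A = pi * (D/2)^2 = pi * (0.38/2)^2 = 0.1134 m^2
Calculate velocity:
  v = Q / A = 8.04 / 0.1134
  v = 70.892 m/s

70.892


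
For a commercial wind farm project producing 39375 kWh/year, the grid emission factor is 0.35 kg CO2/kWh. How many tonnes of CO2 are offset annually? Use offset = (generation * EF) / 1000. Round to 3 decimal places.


CO2 offset in kg = generation * emission_factor
CO2 offset = 39375 * 0.35 = 13781.25 kg
Convert to tonnes:
  CO2 offset = 13781.25 / 1000 = 13.781 tonnes

13.781


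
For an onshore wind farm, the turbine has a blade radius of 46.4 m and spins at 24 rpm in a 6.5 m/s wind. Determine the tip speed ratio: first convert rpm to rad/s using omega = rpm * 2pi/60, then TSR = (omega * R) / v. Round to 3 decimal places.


Convert rotational speed to rad/s:
  omega = 24 * 2 * pi / 60 = 2.5133 rad/s
Compute tip speed:
  v_tip = omega * R = 2.5133 * 46.4 = 116.616 m/s
Tip speed ratio:
  TSR = v_tip / v_wind = 116.616 / 6.5 = 17.941

17.941


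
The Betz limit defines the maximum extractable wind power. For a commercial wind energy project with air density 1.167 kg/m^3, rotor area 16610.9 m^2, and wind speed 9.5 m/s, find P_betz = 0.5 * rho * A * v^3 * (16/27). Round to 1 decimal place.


The Betz coefficient Cp_max = 16/27 = 0.5926
v^3 = 9.5^3 = 857.375
P_betz = 0.5 * rho * A * v^3 * Cp_max
P_betz = 0.5 * 1.167 * 16610.9 * 857.375 * 0.5926
P_betz = 4924487.7 W

4924487.7


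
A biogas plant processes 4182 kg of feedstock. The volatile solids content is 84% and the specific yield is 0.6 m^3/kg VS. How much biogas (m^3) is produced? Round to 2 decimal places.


Compute volatile solids:
  VS = mass * VS_fraction = 4182 * 0.84 = 3512.88 kg
Calculate biogas volume:
  Biogas = VS * specific_yield = 3512.88 * 0.6
  Biogas = 2107.73 m^3

2107.73


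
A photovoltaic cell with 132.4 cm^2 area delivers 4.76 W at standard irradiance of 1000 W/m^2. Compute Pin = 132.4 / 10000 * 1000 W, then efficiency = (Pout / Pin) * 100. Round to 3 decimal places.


First compute the input power:
  Pin = area_cm2 / 10000 * G = 132.4 / 10000 * 1000 = 13.24 W
Then compute efficiency:
  Efficiency = (Pout / Pin) * 100 = (4.76 / 13.24) * 100
  Efficiency = 35.952%

35.952


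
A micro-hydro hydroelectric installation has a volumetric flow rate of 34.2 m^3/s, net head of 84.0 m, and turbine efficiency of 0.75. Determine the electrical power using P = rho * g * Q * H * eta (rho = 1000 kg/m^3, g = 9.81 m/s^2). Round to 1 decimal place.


Apply the hydropower formula P = rho * g * Q * H * eta
rho * g = 1000 * 9.81 = 9810.0
P = 9810.0 * 34.2 * 84.0 * 0.75
P = 21136626.0 W

21136626.0


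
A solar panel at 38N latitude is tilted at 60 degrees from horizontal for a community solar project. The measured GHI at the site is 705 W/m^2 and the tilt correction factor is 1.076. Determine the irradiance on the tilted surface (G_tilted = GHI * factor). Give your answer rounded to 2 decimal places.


Identify the given values:
  GHI = 705 W/m^2, tilt correction factor = 1.076
Apply the formula G_tilted = GHI * factor:
  G_tilted = 705 * 1.076
  G_tilted = 758.58 W/m^2

758.58


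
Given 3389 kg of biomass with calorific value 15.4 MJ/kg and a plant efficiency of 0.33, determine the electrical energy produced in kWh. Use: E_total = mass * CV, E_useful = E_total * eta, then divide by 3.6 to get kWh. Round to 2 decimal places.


Total energy = mass * CV = 3389 * 15.4 = 52190.6 MJ
Useful energy = total * eta = 52190.6 * 0.33 = 17222.9 MJ
Convert to kWh: 17222.9 / 3.6
Useful energy = 4784.14 kWh

4784.14


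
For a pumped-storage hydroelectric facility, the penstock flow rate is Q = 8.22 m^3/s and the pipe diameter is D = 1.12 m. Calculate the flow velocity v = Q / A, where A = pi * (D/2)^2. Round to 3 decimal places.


Compute pipe cross-sectional area:
  A = pi * (D/2)^2 = pi * (1.12/2)^2 = 0.9852 m^2
Calculate velocity:
  v = Q / A = 8.22 / 0.9852
  v = 8.343 m/s

8.343


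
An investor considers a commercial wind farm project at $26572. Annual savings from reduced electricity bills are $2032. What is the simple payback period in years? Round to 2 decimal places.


Simple payback period = initial cost / annual savings
Payback = 26572 / 2032
Payback = 13.08 years

13.08


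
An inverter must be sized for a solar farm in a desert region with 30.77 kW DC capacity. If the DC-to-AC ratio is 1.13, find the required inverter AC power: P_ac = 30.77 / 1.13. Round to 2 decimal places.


The inverter AC capacity is determined by the DC/AC ratio.
Given: P_dc = 30.77 kW, DC/AC ratio = 1.13
P_ac = P_dc / ratio = 30.77 / 1.13
P_ac = 27.23 kW

27.23


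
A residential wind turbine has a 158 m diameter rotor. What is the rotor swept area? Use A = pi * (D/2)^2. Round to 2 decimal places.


Compute the rotor radius:
  r = D / 2 = 158 / 2 = 79.0 m
Calculate swept area:
  A = pi * r^2 = pi * 79.0^2
  A = 19606.68 m^2

19606.68


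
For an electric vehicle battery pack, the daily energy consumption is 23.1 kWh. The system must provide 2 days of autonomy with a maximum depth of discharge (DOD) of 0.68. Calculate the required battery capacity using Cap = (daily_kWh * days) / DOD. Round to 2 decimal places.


Total energy needed = daily * days = 23.1 * 2 = 46.2 kWh
Account for depth of discharge:
  Cap = total_energy / DOD = 46.2 / 0.68
  Cap = 67.94 kWh

67.94


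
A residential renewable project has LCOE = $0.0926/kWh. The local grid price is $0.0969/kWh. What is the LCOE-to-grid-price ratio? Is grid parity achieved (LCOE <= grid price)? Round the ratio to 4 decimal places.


Compare LCOE to grid price:
  LCOE = $0.0926/kWh, Grid price = $0.0969/kWh
  Ratio = LCOE / grid_price = 0.0926 / 0.0969 = 0.9556
  Grid parity achieved (ratio <= 1)? yes

0.9556


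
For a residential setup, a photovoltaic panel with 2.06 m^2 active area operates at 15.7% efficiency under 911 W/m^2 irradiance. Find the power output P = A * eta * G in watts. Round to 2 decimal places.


Use the solar power formula P = A * eta * G.
Given: A = 2.06 m^2, eta = 0.157, G = 911 W/m^2
P = 2.06 * 0.157 * 911
P = 294.64 W

294.64


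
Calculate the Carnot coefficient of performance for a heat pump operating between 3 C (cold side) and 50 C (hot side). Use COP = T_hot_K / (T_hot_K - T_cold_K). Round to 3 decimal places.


Convert to Kelvin:
  T_hot = 50 + 273.15 = 323.15 K
  T_cold = 3 + 273.15 = 276.15 K
Apply Carnot COP formula:
  COP = T_hot_K / (T_hot_K - T_cold_K) = 323.15 / 47.0
  COP = 6.876

6.876


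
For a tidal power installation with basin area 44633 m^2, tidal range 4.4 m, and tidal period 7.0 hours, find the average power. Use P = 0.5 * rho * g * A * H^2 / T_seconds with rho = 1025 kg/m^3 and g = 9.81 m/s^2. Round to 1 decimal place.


Convert period to seconds: T = 7.0 * 3600 = 25200.0 s
H^2 = 4.4^2 = 19.36
P = 0.5 * rho * g * A * H^2 / T
P = 0.5 * 1025 * 9.81 * 44633 * 19.36 / 25200.0
P = 172394.6 W

172394.6


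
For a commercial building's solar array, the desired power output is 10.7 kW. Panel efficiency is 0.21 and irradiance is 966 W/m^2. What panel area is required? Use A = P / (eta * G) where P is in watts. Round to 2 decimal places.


Convert target power to watts: P = 10.7 * 1000 = 10700.0 W
Compute denominator: eta * G = 0.21 * 966 = 202.86
Required area A = P / (eta * G) = 10700.0 / 202.86
A = 52.75 m^2

52.75


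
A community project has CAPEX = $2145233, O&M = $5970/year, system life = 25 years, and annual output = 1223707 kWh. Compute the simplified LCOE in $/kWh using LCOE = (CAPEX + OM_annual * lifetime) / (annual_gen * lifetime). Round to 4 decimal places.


Total cost = CAPEX + OM * lifetime = 2145233 + 5970 * 25 = 2145233 + 149250 = 2294483
Total generation = annual * lifetime = 1223707 * 25 = 30592675 kWh
LCOE = 2294483 / 30592675
LCOE = 0.0750 $/kWh

0.0750


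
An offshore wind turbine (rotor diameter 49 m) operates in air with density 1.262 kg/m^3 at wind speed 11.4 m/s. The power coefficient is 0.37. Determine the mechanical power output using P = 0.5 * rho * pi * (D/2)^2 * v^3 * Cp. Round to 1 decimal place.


Step 1 -- Compute swept area:
  A = pi * (D/2)^2 = pi * (49/2)^2 = 1885.74 m^2
Step 2 -- Apply wind power equation:
  P = 0.5 * rho * A * v^3 * Cp
  v^3 = 11.4^3 = 1481.544
  P = 0.5 * 1.262 * 1885.74 * 1481.544 * 0.37
  P = 652270.4 W

652270.4


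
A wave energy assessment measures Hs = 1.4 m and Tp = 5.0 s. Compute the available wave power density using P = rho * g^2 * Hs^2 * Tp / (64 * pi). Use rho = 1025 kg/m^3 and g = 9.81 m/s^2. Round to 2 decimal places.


Apply wave power formula:
  g^2 = 9.81^2 = 96.2361
  Hs^2 = 1.4^2 = 1.96
  Numerator = rho * g^2 * Hs^2 * Tp = 1025 * 96.2361 * 1.96 * 5.0 = 966691.62
  Denominator = 64 * pi = 201.0619
  P = 966691.62 / 201.0619 = 4807.93 W/m

4807.93


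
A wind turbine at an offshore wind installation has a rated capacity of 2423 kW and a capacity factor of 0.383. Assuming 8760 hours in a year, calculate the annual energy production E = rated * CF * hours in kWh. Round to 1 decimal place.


Annual energy = rated_kW * capacity_factor * hours_per_year
Given: P_rated = 2423 kW, CF = 0.383, hours = 8760
E = 2423 * 0.383 * 8760
E = 8129358.8 kWh

8129358.8


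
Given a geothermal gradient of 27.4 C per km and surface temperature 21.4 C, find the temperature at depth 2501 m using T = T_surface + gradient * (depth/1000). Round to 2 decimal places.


Convert depth to km: 2501 / 1000 = 2.501 km
Temperature increase = gradient * depth_km = 27.4 * 2.501 = 68.53 C
Temperature at depth = T_surface + delta_T = 21.4 + 68.53
T = 89.93 C

89.93


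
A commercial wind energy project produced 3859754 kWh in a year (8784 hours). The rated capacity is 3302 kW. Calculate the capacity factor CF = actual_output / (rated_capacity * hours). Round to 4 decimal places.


Capacity factor = actual output / maximum possible output
Maximum possible = rated * hours = 3302 * 8784 = 29004768 kWh
CF = 3859754 / 29004768
CF = 0.1331

0.1331


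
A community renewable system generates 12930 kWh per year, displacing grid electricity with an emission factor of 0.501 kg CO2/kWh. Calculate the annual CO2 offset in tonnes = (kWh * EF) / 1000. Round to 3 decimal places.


CO2 offset in kg = generation * emission_factor
CO2 offset = 12930 * 0.501 = 6477.93 kg
Convert to tonnes:
  CO2 offset = 6477.93 / 1000 = 6.478 tonnes

6.478


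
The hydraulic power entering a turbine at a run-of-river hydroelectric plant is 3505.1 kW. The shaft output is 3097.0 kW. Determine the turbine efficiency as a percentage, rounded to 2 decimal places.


Turbine efficiency = (output power / input power) * 100
eta = (3097.0 / 3505.1) * 100
eta = 88.36%

88.36


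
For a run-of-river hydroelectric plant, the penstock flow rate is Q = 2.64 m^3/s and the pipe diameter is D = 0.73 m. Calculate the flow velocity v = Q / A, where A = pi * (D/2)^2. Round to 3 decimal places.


Compute pipe cross-sectional area:
  A = pi * (D/2)^2 = pi * (0.73/2)^2 = 0.4185 m^2
Calculate velocity:
  v = Q / A = 2.64 / 0.4185
  v = 6.308 m/s

6.308


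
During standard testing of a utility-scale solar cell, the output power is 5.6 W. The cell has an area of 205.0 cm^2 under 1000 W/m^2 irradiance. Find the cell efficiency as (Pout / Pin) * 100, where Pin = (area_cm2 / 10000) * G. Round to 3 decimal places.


First compute the input power:
  Pin = area_cm2 / 10000 * G = 205.0 / 10000 * 1000 = 20.5 W
Then compute efficiency:
  Efficiency = (Pout / Pin) * 100 = (5.6 / 20.5) * 100
  Efficiency = 27.317%

27.317


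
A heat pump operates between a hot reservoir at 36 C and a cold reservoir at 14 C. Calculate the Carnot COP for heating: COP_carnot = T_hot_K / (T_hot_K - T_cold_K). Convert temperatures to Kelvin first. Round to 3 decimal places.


Convert to Kelvin:
  T_hot = 36 + 273.15 = 309.15 K
  T_cold = 14 + 273.15 = 287.15 K
Apply Carnot COP formula:
  COP = T_hot_K / (T_hot_K - T_cold_K) = 309.15 / 22.0
  COP = 14.052

14.052


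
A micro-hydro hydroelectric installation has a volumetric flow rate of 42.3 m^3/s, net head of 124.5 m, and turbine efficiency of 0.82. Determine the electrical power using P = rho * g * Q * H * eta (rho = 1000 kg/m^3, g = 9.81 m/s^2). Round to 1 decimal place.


Apply the hydropower formula P = rho * g * Q * H * eta
rho * g = 1000 * 9.81 = 9810.0
P = 9810.0 * 42.3 * 124.5 * 0.82
P = 42363572.7 W

42363572.7


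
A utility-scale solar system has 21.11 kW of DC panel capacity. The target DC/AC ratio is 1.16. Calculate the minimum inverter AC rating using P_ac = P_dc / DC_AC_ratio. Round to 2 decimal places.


The inverter AC capacity is determined by the DC/AC ratio.
Given: P_dc = 21.11 kW, DC/AC ratio = 1.16
P_ac = P_dc / ratio = 21.11 / 1.16
P_ac = 18.20 kW

18.20


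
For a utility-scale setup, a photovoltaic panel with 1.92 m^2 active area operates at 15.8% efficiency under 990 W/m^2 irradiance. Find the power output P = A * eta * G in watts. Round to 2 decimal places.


Use the solar power formula P = A * eta * G.
Given: A = 1.92 m^2, eta = 0.158, G = 990 W/m^2
P = 1.92 * 0.158 * 990
P = 300.33 W

300.33


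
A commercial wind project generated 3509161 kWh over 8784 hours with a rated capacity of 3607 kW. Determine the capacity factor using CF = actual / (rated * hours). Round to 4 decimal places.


Capacity factor = actual output / maximum possible output
Maximum possible = rated * hours = 3607 * 8784 = 31683888 kWh
CF = 3509161 / 31683888
CF = 0.1108

0.1108


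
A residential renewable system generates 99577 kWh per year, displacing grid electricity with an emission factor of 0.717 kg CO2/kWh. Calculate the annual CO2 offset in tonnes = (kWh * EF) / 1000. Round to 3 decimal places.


CO2 offset in kg = generation * emission_factor
CO2 offset = 99577 * 0.717 = 71396.71 kg
Convert to tonnes:
  CO2 offset = 71396.71 / 1000 = 71.397 tonnes

71.397


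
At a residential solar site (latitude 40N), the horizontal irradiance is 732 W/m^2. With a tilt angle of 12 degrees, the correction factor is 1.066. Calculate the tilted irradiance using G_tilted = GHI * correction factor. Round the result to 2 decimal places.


Identify the given values:
  GHI = 732 W/m^2, tilt correction factor = 1.066
Apply the formula G_tilted = GHI * factor:
  G_tilted = 732 * 1.066
  G_tilted = 780.31 W/m^2

780.31


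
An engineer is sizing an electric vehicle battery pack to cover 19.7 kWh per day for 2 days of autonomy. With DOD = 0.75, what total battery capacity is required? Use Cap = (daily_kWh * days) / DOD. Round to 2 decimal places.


Total energy needed = daily * days = 19.7 * 2 = 39.4 kWh
Account for depth of discharge:
  Cap = total_energy / DOD = 39.4 / 0.75
  Cap = 52.53 kWh

52.53


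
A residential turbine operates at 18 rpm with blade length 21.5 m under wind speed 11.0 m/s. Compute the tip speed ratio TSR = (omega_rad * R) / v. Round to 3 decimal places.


Convert rotational speed to rad/s:
  omega = 18 * 2 * pi / 60 = 1.885 rad/s
Compute tip speed:
  v_tip = omega * R = 1.885 * 21.5 = 40.527 m/s
Tip speed ratio:
  TSR = v_tip / v_wind = 40.527 / 11.0 = 3.684

3.684


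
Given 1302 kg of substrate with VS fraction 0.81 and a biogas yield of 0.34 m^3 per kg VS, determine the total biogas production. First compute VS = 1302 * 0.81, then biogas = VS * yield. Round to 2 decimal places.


Compute volatile solids:
  VS = mass * VS_fraction = 1302 * 0.81 = 1054.62 kg
Calculate biogas volume:
  Biogas = VS * specific_yield = 1054.62 * 0.34
  Biogas = 358.57 m^3

358.57


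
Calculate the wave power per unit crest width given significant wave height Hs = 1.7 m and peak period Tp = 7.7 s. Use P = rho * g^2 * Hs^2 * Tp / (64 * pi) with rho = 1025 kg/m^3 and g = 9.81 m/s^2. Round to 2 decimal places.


Apply wave power formula:
  g^2 = 9.81^2 = 96.2361
  Hs^2 = 1.7^2 = 2.89
  Numerator = rho * g^2 * Hs^2 * Tp = 1025 * 96.2361 * 2.89 * 7.7 = 2195080.48
  Denominator = 64 * pi = 201.0619
  P = 2195080.48 / 201.0619 = 10917.43 W/m

10917.43


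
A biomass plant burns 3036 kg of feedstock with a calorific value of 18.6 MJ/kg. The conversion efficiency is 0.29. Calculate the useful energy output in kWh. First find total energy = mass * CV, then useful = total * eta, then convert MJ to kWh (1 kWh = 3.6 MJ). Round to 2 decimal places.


Total energy = mass * CV = 3036 * 18.6 = 56469.6 MJ
Useful energy = total * eta = 56469.6 * 0.29 = 16376.18 MJ
Convert to kWh: 16376.18 / 3.6
Useful energy = 4548.94 kWh

4548.94


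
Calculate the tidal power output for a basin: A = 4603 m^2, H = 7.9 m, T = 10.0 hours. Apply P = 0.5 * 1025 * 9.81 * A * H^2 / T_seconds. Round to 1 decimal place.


Convert period to seconds: T = 10.0 * 3600 = 36000.0 s
H^2 = 7.9^2 = 62.41
P = 0.5 * rho * g * A * H^2 / T
P = 0.5 * 1025 * 9.81 * 4603 * 62.41 / 36000.0
P = 40119.5 W

40119.5


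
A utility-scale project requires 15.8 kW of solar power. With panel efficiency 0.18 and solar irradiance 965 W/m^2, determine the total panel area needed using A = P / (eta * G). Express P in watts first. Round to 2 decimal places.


Convert target power to watts: P = 15.8 * 1000 = 15800.0 W
Compute denominator: eta * G = 0.18 * 965 = 173.7
Required area A = P / (eta * G) = 15800.0 / 173.7
A = 90.96 m^2

90.96


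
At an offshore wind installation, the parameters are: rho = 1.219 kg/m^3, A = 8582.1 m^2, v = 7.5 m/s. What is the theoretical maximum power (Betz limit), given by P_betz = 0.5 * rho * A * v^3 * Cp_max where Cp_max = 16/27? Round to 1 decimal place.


The Betz coefficient Cp_max = 16/27 = 0.5926
v^3 = 7.5^3 = 421.875
P_betz = 0.5 * rho * A * v^3 * Cp_max
P_betz = 0.5 * 1.219 * 8582.1 * 421.875 * 0.5926
P_betz = 1307697.5 W

1307697.5


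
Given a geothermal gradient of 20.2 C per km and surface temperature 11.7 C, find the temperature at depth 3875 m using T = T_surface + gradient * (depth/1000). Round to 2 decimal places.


Convert depth to km: 3875 / 1000 = 3.875 km
Temperature increase = gradient * depth_km = 20.2 * 3.875 = 78.28 C
Temperature at depth = T_surface + delta_T = 11.7 + 78.28
T = 89.98 C

89.98


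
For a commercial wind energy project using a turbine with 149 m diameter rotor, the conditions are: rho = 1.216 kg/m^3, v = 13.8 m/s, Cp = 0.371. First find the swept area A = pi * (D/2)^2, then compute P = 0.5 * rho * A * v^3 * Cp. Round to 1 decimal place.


Step 1 -- Compute swept area:
  A = pi * (D/2)^2 = pi * (149/2)^2 = 17436.62 m^2
Step 2 -- Apply wind power equation:
  P = 0.5 * rho * A * v^3 * Cp
  v^3 = 13.8^3 = 2628.072
  P = 0.5 * 1.216 * 17436.62 * 2628.072 * 0.371
  P = 10336587.0 W

10336587.0


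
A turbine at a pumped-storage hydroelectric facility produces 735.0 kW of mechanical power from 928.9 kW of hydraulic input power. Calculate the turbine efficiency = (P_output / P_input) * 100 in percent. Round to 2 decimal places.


Turbine efficiency = (output power / input power) * 100
eta = (735.0 / 928.9) * 100
eta = 79.13%

79.13


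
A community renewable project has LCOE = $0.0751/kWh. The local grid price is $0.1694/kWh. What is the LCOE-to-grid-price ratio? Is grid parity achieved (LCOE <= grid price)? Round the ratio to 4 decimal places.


Compare LCOE to grid price:
  LCOE = $0.0751/kWh, Grid price = $0.1694/kWh
  Ratio = LCOE / grid_price = 0.0751 / 0.1694 = 0.4433
  Grid parity achieved (ratio <= 1)? yes

0.4433


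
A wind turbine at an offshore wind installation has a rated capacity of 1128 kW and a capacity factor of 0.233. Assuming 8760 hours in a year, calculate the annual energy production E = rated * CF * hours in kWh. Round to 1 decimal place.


Annual energy = rated_kW * capacity_factor * hours_per_year
Given: P_rated = 1128 kW, CF = 0.233, hours = 8760
E = 1128 * 0.233 * 8760
E = 2302338.2 kWh

2302338.2


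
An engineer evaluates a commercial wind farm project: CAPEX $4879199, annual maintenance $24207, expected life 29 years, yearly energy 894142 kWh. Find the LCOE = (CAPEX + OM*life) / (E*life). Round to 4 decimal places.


Total cost = CAPEX + OM * lifetime = 4879199 + 24207 * 29 = 4879199 + 702003 = 5581202
Total generation = annual * lifetime = 894142 * 29 = 25930118 kWh
LCOE = 5581202 / 25930118
LCOE = 0.2152 $/kWh

0.2152


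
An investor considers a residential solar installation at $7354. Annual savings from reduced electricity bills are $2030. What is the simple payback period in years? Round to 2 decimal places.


Simple payback period = initial cost / annual savings
Payback = 7354 / 2030
Payback = 3.62 years

3.62


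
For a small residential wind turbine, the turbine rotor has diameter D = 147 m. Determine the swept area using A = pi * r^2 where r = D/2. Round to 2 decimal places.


Compute the rotor radius:
  r = D / 2 = 147 / 2 = 73.5 m
Calculate swept area:
  A = pi * r^2 = pi * 73.5^2
  A = 16971.67 m^2

16971.67


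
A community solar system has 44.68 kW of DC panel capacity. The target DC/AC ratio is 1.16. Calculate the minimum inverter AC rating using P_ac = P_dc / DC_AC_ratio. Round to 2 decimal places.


The inverter AC capacity is determined by the DC/AC ratio.
Given: P_dc = 44.68 kW, DC/AC ratio = 1.16
P_ac = P_dc / ratio = 44.68 / 1.16
P_ac = 38.52 kW

38.52


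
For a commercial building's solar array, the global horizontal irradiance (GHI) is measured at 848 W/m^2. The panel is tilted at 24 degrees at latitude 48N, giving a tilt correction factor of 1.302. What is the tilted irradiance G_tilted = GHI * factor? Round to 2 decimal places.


Identify the given values:
  GHI = 848 W/m^2, tilt correction factor = 1.302
Apply the formula G_tilted = GHI * factor:
  G_tilted = 848 * 1.302
  G_tilted = 1104.10 W/m^2

1104.10


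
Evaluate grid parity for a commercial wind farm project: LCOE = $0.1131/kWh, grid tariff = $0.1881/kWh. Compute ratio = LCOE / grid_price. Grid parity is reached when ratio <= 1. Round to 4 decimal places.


Compare LCOE to grid price:
  LCOE = $0.1131/kWh, Grid price = $0.1881/kWh
  Ratio = LCOE / grid_price = 0.1131 / 0.1881 = 0.6013
  Grid parity achieved (ratio <= 1)? yes

0.6013


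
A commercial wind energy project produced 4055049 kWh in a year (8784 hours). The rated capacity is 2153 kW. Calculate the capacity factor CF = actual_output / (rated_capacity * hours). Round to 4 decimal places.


Capacity factor = actual output / maximum possible output
Maximum possible = rated * hours = 2153 * 8784 = 18911952 kWh
CF = 4055049 / 18911952
CF = 0.2144

0.2144


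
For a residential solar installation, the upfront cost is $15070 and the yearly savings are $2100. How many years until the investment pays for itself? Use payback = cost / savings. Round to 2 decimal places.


Simple payback period = initial cost / annual savings
Payback = 15070 / 2100
Payback = 7.18 years

7.18


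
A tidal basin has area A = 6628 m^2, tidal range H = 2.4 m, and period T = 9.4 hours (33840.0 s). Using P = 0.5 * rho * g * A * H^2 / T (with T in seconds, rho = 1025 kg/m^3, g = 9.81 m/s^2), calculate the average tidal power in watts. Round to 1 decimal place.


Convert period to seconds: T = 9.4 * 3600 = 33840.0 s
H^2 = 2.4^2 = 5.76
P = 0.5 * rho * g * A * H^2 / T
P = 0.5 * 1025 * 9.81 * 6628 * 5.76 / 33840.0
P = 5672.0 W

5672.0


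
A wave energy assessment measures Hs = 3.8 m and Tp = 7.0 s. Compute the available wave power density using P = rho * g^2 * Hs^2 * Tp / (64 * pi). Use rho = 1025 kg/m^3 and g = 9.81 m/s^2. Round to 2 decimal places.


Apply wave power formula:
  g^2 = 9.81^2 = 96.2361
  Hs^2 = 3.8^2 = 14.44
  Numerator = rho * g^2 * Hs^2 * Tp = 1025 * 96.2361 * 14.44 * 7.0 = 9970733.61
  Denominator = 64 * pi = 201.0619
  P = 9970733.61 / 201.0619 = 49590.36 W/m

49590.36


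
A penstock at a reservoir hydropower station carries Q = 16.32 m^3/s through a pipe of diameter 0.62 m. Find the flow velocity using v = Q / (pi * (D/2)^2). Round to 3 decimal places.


Compute pipe cross-sectional area:
  A = pi * (D/2)^2 = pi * (0.62/2)^2 = 0.3019 m^2
Calculate velocity:
  v = Q / A = 16.32 / 0.3019
  v = 54.056 m/s

54.056


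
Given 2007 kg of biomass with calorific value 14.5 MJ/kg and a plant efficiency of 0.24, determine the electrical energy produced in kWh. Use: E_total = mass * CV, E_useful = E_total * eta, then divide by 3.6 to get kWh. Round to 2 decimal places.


Total energy = mass * CV = 2007 * 14.5 = 29101.5 MJ
Useful energy = total * eta = 29101.5 * 0.24 = 6984.36 MJ
Convert to kWh: 6984.36 / 3.6
Useful energy = 1940.10 kWh

1940.10


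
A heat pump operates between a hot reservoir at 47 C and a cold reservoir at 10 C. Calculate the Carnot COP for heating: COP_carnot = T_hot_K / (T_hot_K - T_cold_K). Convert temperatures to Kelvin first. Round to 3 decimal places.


Convert to Kelvin:
  T_hot = 47 + 273.15 = 320.15 K
  T_cold = 10 + 273.15 = 283.15 K
Apply Carnot COP formula:
  COP = T_hot_K / (T_hot_K - T_cold_K) = 320.15 / 37.0
  COP = 8.653

8.653


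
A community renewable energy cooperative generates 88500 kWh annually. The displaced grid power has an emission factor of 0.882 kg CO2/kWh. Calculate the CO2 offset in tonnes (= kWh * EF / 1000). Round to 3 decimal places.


CO2 offset in kg = generation * emission_factor
CO2 offset = 88500 * 0.882 = 78057.0 kg
Convert to tonnes:
  CO2 offset = 78057.0 / 1000 = 78.057 tonnes

78.057


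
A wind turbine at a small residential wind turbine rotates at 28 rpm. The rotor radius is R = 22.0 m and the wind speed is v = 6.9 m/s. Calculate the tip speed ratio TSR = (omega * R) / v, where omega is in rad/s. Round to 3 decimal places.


Convert rotational speed to rad/s:
  omega = 28 * 2 * pi / 60 = 2.9322 rad/s
Compute tip speed:
  v_tip = omega * R = 2.9322 * 22.0 = 64.507 m/s
Tip speed ratio:
  TSR = v_tip / v_wind = 64.507 / 6.9 = 9.349

9.349


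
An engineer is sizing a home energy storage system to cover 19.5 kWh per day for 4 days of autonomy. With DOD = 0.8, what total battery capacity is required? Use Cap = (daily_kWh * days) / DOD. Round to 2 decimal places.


Total energy needed = daily * days = 19.5 * 4 = 78.0 kWh
Account for depth of discharge:
  Cap = total_energy / DOD = 78.0 / 0.8
  Cap = 97.50 kWh

97.50


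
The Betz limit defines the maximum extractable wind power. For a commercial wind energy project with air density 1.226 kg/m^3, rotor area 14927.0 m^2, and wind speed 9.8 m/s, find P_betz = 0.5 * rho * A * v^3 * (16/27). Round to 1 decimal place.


The Betz coefficient Cp_max = 16/27 = 0.5926
v^3 = 9.8^3 = 941.192
P_betz = 0.5 * rho * A * v^3 * Cp_max
P_betz = 0.5 * 1.226 * 14927.0 * 941.192 * 0.5926
P_betz = 5103492.2 W

5103492.2


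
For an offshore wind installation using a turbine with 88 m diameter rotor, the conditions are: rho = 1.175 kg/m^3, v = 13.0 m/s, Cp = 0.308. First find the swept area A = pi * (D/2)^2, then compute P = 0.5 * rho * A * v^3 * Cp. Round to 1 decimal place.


Step 1 -- Compute swept area:
  A = pi * (D/2)^2 = pi * (88/2)^2 = 6082.12 m^2
Step 2 -- Apply wind power equation:
  P = 0.5 * rho * A * v^3 * Cp
  v^3 = 13.0^3 = 2197.0
  P = 0.5 * 1.175 * 6082.12 * 2197.0 * 0.308
  P = 2417930.8 W

2417930.8


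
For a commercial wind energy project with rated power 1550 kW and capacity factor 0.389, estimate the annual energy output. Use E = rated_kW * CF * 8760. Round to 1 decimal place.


Annual energy = rated_kW * capacity_factor * hours_per_year
Given: P_rated = 1550 kW, CF = 0.389, hours = 8760
E = 1550 * 0.389 * 8760
E = 5281842.0 kWh

5281842.0


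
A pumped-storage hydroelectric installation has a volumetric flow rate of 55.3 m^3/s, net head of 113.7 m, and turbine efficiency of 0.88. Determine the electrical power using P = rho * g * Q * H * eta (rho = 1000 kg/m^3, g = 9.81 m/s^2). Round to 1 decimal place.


Apply the hydropower formula P = rho * g * Q * H * eta
rho * g = 1000 * 9.81 = 9810.0
P = 9810.0 * 55.3 * 113.7 * 0.88
P = 54279679.6 W

54279679.6


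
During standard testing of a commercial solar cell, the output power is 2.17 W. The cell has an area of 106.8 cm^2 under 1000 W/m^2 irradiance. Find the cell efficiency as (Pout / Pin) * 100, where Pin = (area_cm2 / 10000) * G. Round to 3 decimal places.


First compute the input power:
  Pin = area_cm2 / 10000 * G = 106.8 / 10000 * 1000 = 10.68 W
Then compute efficiency:
  Efficiency = (Pout / Pin) * 100 = (2.17 / 10.68) * 100
  Efficiency = 20.318%

20.318


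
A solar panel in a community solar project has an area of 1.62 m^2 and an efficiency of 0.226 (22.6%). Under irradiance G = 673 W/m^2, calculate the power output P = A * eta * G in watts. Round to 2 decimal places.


Use the solar power formula P = A * eta * G.
Given: A = 1.62 m^2, eta = 0.226, G = 673 W/m^2
P = 1.62 * 0.226 * 673
P = 246.40 W

246.40


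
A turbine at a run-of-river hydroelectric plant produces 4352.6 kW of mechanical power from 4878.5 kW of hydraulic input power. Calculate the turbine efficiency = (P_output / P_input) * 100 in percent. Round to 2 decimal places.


Turbine efficiency = (output power / input power) * 100
eta = (4352.6 / 4878.5) * 100
eta = 89.22%

89.22


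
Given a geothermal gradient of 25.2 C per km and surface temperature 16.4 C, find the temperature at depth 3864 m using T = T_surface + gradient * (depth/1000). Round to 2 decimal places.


Convert depth to km: 3864 / 1000 = 3.864 km
Temperature increase = gradient * depth_km = 25.2 * 3.864 = 97.37 C
Temperature at depth = T_surface + delta_T = 16.4 + 97.37
T = 113.77 C

113.77


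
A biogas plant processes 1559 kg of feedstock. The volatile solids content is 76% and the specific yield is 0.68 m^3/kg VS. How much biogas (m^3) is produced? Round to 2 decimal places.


Compute volatile solids:
  VS = mass * VS_fraction = 1559 * 0.76 = 1184.84 kg
Calculate biogas volume:
  Biogas = VS * specific_yield = 1184.84 * 0.68
  Biogas = 805.69 m^3

805.69


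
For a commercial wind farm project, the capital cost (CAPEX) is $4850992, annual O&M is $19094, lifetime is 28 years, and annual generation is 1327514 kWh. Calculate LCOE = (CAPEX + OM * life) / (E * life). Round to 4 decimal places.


Total cost = CAPEX + OM * lifetime = 4850992 + 19094 * 28 = 4850992 + 534632 = 5385624
Total generation = annual * lifetime = 1327514 * 28 = 37170392 kWh
LCOE = 5385624 / 37170392
LCOE = 0.1449 $/kWh

0.1449


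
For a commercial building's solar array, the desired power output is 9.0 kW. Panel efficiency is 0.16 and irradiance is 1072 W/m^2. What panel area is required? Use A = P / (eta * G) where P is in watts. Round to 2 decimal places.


Convert target power to watts: P = 9.0 * 1000 = 9000.0 W
Compute denominator: eta * G = 0.16 * 1072 = 171.52
Required area A = P / (eta * G) = 9000.0 / 171.52
A = 52.47 m^2

52.47
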